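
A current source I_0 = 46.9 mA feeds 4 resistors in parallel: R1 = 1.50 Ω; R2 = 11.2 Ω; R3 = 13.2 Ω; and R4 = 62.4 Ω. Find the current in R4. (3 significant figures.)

I ≈ 0.887 mA

Conductances: ΣG = 1/1.50 + 1/11.2 + 1/13.2 + 1/62.4 = 0.8477 (1/Ω).
Current divider: I(R4) = I_0 · G_k/ΣG = 46.9 × (0.01603/0.8477) = 46.9 × 0.01890 = 0.8866 mA.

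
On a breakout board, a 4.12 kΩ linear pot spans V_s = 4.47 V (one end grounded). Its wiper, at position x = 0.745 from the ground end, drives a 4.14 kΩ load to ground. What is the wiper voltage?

Lower segment x·R_p = 3.069 kΩ; upper segment (1−x)·R_p = 1.051 kΩ.
R_L loads the lower segment: effective lower R = 1.763 kΩ.
V_out = 4.47 × 1.763/(1.051 + 1.763) = 2.801 V.
(Unloaded: V_out = x·V_s = 3.33 V.)

V_out ≈ 2.80 V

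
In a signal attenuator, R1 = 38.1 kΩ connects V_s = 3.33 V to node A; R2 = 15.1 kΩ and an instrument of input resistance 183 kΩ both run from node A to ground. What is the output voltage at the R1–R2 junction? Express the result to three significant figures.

The load sits in parallel with R2, giving an effective lower resistance R2' = R2·R_L/(R2+R_L) = 13.95 kΩ.
Now apply the divider: V_out = 3.33 × 0.2680 = 0.8924 V.
(Unloaded it would be 0.945 V; the load pulls it down.)

V_out ≈ 0.892 V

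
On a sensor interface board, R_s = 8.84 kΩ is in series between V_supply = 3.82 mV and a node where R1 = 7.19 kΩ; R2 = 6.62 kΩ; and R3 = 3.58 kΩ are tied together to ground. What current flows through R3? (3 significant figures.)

Parallel bank: R_p = 1/(1/7.19 + 1/6.62 + 1/3.58) = 1.756 kΩ.
V_A = 3.82 × 1.756/10.60 = 0.6331 mV.
I(R3) = V_A / R3 = 0.6331/3.58 = 0.1768 µA.

I ≈ 0.177 µA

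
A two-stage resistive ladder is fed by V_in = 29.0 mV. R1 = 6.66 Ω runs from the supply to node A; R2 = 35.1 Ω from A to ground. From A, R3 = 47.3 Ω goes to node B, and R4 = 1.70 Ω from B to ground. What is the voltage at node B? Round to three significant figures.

Node A sees R2 in parallel with the series input of stage 2, R3 + R4 = 49.00 Ω.
Effective lower resistance at A: R2 ‖ 49.00 = 20.45 Ω.
So V_A = 29.0 × 0.7543 = 21.88 mV.
Then the unloaded second divider: V_B = V_A × R4/(R3+R4) = 21.88 × 0.03469 = 0.7590 mV.

V_B ≈ 0.759 mV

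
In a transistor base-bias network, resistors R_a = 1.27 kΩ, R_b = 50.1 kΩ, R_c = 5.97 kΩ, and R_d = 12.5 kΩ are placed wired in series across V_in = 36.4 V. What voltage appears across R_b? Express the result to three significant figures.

V ≈ 26.1 V

Series total: ΣR = 1.27 + 50.1 + 5.97 + 12.5 = 69.84 kΩ.
V = V_in · R/ΣR = 36.4 × 0.7174 = 26.11 V.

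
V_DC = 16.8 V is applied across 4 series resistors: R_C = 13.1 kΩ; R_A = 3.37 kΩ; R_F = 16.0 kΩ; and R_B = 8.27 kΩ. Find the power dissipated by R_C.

P ≈ 2.23 mW

Series current I = V_DC/ΣR = 16.8/40.74 = 0.4124 mA.
V(R_C) = I·R = 5.402 V; P = V·I = 5.402 × 0.4124 = 2.228 mW.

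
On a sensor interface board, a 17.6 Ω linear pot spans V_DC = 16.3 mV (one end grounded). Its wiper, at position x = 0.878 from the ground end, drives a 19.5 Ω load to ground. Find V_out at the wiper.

V_out ≈ 13.0 mV

Split the track: R_lower = x·R_p = 15.45 Ω, R_upper = (1−x)·R_p = 2.147 Ω.
Lower segment in parallel with the load: 15.45 ‖ 19.5 = 8.621 Ω.
V_out = 16.3 × 8.621/(2.147 + 8.621) = 13.05 mV.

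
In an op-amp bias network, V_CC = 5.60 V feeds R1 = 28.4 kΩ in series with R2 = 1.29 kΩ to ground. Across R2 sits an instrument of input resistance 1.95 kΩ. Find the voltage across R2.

V_out ≈ 0.149 V

First combine the lower leg with the load: R2 ‖ R_L = 0.7764 kΩ.
Voltage divider with the loaded lower leg: V_out = 5.60 × 0.7764/(28.4 + 0.7764) = 5.60 × 0.02661 = 0.1490 V.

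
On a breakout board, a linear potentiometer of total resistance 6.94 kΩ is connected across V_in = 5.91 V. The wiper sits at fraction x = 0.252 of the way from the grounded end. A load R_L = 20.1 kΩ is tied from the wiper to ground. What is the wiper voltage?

Lower segment x·R_p = 1.749 kΩ; upper segment (1−x)·R_p = 5.191 kΩ.
Lower segment in parallel with the load: 1.749 ‖ 20.1 = 1.609 kΩ.
V_out = 5.91 × 1.609/(5.191 + 1.609) = 1.398 V.

V_out ≈ 1.40 V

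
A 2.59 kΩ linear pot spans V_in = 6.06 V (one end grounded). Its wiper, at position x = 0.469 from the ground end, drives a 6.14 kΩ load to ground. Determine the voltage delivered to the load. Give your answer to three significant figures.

Lower segment x·R_p = 1.215 kΩ; upper segment (1−x)·R_p = 1.375 kΩ.
Lower segment in parallel with the load: 1.215 ‖ 6.14 = 1.014 kΩ.
V_out = 6.06 × 1.014/(1.375 + 1.014) = 2.572 V.

V_out ≈ 2.57 V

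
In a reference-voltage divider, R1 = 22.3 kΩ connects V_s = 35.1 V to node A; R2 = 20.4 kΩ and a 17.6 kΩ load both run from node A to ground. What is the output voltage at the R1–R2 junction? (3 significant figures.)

V_out ≈ 10.4 V

R2 ‖ R_L = (20.4 × 17.6)/(20.4 + 17.6) = 9.448 kΩ.
Then V_out = V_s · R2'/(R1 + R2') = 35.1 × 9.448/31.75 = 10.45 V.
(Unloaded it would be 16.8 V; the load pulls it down.)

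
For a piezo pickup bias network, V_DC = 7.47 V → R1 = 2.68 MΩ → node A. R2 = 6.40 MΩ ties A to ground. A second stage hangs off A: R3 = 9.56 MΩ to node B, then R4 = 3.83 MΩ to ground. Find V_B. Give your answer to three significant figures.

The second stage (R3 + R4 = 13.39 MΩ) loads node A in parallel with R2.
R2 ‖ (R3+R4) = 4.330 MΩ.
So V_A = 7.47 × 0.6177 = 4.614 V.
Then the unloaded second divider: V_B = V_A × R4/(R3+R4) = 4.614 × 0.2860 = 1.320 V.

V_B ≈ 1.32 V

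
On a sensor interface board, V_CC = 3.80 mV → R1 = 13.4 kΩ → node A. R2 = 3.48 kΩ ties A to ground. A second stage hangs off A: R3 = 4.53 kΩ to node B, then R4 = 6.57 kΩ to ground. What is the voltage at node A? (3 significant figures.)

The second stage (R3 + R4 = 11.10 kΩ) loads node A in parallel with R2.
R2 ‖ (R3+R4) = 2.649 kΩ.
First divider: V_A = V_CC · 2.649/(13.4 + 2.649) = 0.6273 mV.

V_A ≈ 0.627 mV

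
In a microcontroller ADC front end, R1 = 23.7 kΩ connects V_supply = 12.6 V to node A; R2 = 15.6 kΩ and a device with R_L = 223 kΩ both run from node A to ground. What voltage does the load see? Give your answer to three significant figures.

V_out ≈ 4.80 V

First combine the lower leg with the load: R2 ‖ R_L = 14.58 kΩ.
Then V_out = V_supply · R2'/(R1 + R2') = 12.6 × 14.58/38.28 = 4.799 V.
(Unloaded it would be 5.00 V; the load pulls it down.)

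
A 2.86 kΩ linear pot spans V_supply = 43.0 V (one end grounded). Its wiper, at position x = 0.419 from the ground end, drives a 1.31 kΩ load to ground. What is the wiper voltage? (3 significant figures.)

V_out ≈ 11.8 V

Split the track: R_lower = x·R_p = 1.198 kΩ, R_upper = (1−x)·R_p = 1.662 kΩ.
Lower segment in parallel with the load: 1.198 ‖ 1.31 = 0.6258 kΩ.
Then V_out = V_supply · 0.6258/(1.662 + 0.6258) = 11.76 V.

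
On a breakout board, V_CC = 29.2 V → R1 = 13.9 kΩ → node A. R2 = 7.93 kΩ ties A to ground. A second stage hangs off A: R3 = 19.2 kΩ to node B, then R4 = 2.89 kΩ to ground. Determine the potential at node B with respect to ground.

V_B ≈ 1.13 V

Node A sees R2 in parallel with the series input of stage 2, R3 + R4 = 22.09 kΩ.
Effective lower resistance at A: R2 ‖ 22.09 = 5.835 kΩ.
So V_A = 29.2 × 0.2957 = 8.634 V.
Then the unloaded second divider: V_B = V_A × R4/(R3+R4) = 8.634 × 0.1308 = 1.130 V.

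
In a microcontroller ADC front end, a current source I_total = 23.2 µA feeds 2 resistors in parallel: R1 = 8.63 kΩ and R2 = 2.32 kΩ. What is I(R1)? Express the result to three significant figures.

I ≈ 4.92 µA

Two-branch current divider: I_k = I_total · R_other/(R_1 + R_2).
I(R1) = 23.2 × 2.32/(8.63 + 2.32) = 23.2 × 0.2119 = 4.915 µA.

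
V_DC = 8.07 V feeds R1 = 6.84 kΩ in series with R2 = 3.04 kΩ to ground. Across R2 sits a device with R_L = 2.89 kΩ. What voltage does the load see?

V_out ≈ 1.44 V

First combine the lower leg with the load: R2 ‖ R_L = 1.482 kΩ.
Then V_out = V_DC · R2'/(R1 + R2') = 8.07 × 1.482/8.322 = 1.437 V.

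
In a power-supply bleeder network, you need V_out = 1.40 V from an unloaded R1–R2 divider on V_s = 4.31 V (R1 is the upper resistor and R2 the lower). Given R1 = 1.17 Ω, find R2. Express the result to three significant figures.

The divider ratio is R2/(R1+R2) = 1.40/4.31 = 0.3248.
So R2 = R1 · V_out/(V_s − V_out) = 1.17 × 1.40/(4.31 − 1.40) = 1.17 × 0.4811 = 0.5629 Ω.

R2 ≈ 0.563 Ω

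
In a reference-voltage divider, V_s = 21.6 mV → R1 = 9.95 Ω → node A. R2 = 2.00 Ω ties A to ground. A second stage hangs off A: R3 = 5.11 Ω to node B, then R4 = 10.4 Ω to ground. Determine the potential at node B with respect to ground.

Node A sees R2 in parallel with the series input of stage 2, R3 + R4 = 15.51 Ω.
R2 ‖ (R3+R4) = 1.772 Ω.
First divider: V_A = V_s · 1.772/(9.95 + 1.772) = 3.265 mV.
V_B = V_A × 0.6705 = 2.189 mV.

V_B ≈ 2.19 mV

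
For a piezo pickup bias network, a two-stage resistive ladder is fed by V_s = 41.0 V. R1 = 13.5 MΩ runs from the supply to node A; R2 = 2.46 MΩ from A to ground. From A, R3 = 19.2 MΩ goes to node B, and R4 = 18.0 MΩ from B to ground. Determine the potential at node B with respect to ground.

Node A sees R2 in parallel with the series input of stage 2, R3 + R4 = 37.20 MΩ.
Effective lower resistance at A: R2 ‖ 37.20 = 2.307 MΩ.
First divider: V_A = V_s · 2.307/(13.5 + 2.307) = 5.985 V.
Stage 2 is unloaded, so V_B = V_A · R4/(R3+R4) = 5.985 × 18.0/37.20 = 2.896 V.

V_B ≈ 2.90 V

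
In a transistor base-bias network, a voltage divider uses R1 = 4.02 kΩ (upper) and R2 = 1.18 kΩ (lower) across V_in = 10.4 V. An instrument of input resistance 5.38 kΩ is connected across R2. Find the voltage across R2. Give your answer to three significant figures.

V_out ≈ 2.02 V

The load sits in parallel with R2, giving an effective lower resistance R2' = R2·R_L/(R2+R_L) = 0.9677 kΩ.
Voltage divider with the loaded lower leg: V_out = 10.4 × 0.9677/(4.02 + 0.9677) = 10.4 × 0.1940 = 2.018 V.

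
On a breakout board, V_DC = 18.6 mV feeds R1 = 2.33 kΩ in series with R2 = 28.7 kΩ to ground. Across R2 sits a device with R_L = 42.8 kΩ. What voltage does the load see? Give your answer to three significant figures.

V_out ≈ 16.4 mV

First combine the lower leg with the load: R2 ‖ R_L = 17.18 kΩ.
Voltage divider with the loaded lower leg: V_out = 18.6 × 17.18/(2.33 + 17.18) = 18.6 × 0.8806 = 16.38 mV.
(Unloaded it would be 17.2 mV; the load pulls it down.)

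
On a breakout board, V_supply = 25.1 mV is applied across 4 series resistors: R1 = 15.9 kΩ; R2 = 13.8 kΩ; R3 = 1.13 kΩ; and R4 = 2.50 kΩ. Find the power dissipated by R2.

P ≈ 7.83 nW

Series current I = V_supply/ΣR = 25.1/33.33 = 0.7531 µA.
P(R2) = I²·R2 = (0.7531)² × 13.8 = 7.826 nW.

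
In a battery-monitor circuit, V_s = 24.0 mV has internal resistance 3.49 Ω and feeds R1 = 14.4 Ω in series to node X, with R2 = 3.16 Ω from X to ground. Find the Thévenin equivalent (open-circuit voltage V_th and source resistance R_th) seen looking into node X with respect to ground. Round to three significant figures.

V_th ≈ 3.60 mV, R_th ≈ 2.69 Ω

R1' = 3.49 + 14.4 = 17.89 Ω (source resistance + R1).
Open-circuit (no load on X): V_th = V_s · R2/(R1' + R2) = 24.0 × 3.16/(17.89 + 3.16) = 3.603 mV.
With V_s suppressed (replaced by a short), R_th = R1' ‖ R2 = (17.89 × 3.16)/(17.89 + 3.16) = 2.686 Ω.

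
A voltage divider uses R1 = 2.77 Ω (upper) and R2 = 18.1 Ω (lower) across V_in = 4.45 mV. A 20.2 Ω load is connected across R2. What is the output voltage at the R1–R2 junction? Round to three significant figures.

V_out ≈ 3.45 mV

First combine the lower leg with the load: R2 ‖ R_L = 9.546 Ω.
Voltage divider with the loaded lower leg: V_out = 4.45 × 9.546/(2.77 + 9.546) = 4.45 × 0.7751 = 3.449 mV.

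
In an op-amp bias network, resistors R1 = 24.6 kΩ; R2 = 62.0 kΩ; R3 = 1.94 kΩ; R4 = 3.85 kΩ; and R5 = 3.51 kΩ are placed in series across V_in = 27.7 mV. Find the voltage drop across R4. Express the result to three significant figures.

V ≈ 1.11 mV

ΣR = 24.6 + 62.0 + 1.94 + 3.85 + 3.51 = 95.90 kΩ.
By the voltage-divider rule, V = 27.7 × 3.850/95.90 = 1.112 mV.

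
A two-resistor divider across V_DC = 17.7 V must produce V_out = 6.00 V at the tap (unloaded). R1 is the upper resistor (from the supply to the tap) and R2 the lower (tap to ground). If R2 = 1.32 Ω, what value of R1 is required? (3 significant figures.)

R1 ≈ 2.57 Ω

V_out/V_DC = R2/(R1+R2) = 0.3390.
Rearranging, R1 = R2·(1−k)/k = 1.32 × 1.950 = 2.574 Ω.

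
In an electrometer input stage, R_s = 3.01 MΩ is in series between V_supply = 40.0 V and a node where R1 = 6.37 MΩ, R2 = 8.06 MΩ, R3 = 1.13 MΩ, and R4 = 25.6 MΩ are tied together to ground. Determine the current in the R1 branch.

Parallel bank: R_p = 1/(1/6.37 + 1/8.06 + 1/1.13 + 1/25.6) = 0.8298 MΩ.
Node voltage V_A = V_supply · R_p/(R_s + R_p) = 40.0 × 0.2161 = 8.644 V.
Branch current I = V_A/R1 = 8.644/6.37 = 1.357 µA.

I ≈ 1.36 µA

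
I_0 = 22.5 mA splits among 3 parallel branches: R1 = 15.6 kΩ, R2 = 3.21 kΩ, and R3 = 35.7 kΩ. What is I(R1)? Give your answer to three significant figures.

Conductances: ΣG = 1/15.6 + 1/3.21 + 1/35.7 = 0.4036 (1/kΩ).
R1 takes the fraction G_k/ΣG = 0.06410/0.4036 = 0.1588, so I = 22.5 × 0.1588 = 3.573 mA.

I ≈ 3.57 mA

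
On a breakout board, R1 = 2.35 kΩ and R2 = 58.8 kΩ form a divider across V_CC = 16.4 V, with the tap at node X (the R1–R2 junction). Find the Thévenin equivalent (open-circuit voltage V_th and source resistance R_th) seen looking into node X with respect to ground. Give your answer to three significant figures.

Open-circuit (no load on X): V_th = V_CC · R2/(R1 + R2) = 16.4 × 58.8/(2.350 + 58.8) = 15.77 V.
With V_CC suppressed (replaced by a short), R_th = R1 ‖ R2 = (2.350 × 58.8)/(2.350 + 58.8) = 2.260 kΩ.

V_th ≈ 15.8 V, R_th ≈ 2.26 kΩ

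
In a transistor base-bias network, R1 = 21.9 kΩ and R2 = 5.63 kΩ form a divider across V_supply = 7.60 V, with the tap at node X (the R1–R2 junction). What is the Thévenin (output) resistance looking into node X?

Looking into X with the source shorted: R_th = R1·R2/(R1+R2) = 21.90 × 5.63/27.53 = 4.479 kΩ.

R_th ≈ 4.48 kΩ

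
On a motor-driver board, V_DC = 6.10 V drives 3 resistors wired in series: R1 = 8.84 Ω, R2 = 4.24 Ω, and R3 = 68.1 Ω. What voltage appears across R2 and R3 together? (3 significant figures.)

V ≈ 5.44 V

ΣR = 8.84 + 4.24 + 68.1 = 81.18 Ω.
R_{R2..R3} = 4.24 + 68.1 = 72.34 Ω.
V = V_DC · R/ΣR = 6.10 × 0.8911 = 5.436 V.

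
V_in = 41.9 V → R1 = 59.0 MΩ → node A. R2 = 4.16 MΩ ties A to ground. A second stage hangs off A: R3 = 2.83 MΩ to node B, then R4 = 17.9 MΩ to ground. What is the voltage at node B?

Looking into the second stage from A: R3 + R4 = 20.73 MΩ appears in parallel with R2.
R2 ‖ (R3+R4) = 3.465 MΩ.
First divider: V_A = V_in · 3.465/(59.0 + 3.465) = 2.324 V.
Stage 2 is unloaded, so V_B = V_A · R4/(R3+R4) = 2.324 × 17.9/20.73 = 2.007 V.

V_B ≈ 2.01 V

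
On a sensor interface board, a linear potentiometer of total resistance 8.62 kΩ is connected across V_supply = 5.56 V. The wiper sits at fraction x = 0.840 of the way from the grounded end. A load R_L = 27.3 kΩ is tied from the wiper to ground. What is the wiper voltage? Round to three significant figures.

V_out ≈ 4.48 V

Lower segment x·R_p = 7.241 kΩ; upper segment (1−x)·R_p = 1.379 kΩ.
Lower segment in parallel with the load: 7.241 ‖ 27.3 = 5.723 kΩ.
V_out = 5.56 × 5.723/(1.379 + 5.723) = 4.480 V.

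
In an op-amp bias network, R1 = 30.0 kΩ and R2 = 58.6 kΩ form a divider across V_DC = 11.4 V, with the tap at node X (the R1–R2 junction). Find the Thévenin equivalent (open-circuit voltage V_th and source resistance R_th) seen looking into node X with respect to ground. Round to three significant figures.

V_th is the unloaded tap voltage: V_DC · R2/(R1+R2) = 11.4 × 0.6614 = 7.540 V.
Looking into X with the source shorted: R_th = R1·R2/(R1+R2) = 30.00 × 58.6/88.60 = 19.84 kΩ.

V_th ≈ 7.54 V, R_th ≈ 19.8 kΩ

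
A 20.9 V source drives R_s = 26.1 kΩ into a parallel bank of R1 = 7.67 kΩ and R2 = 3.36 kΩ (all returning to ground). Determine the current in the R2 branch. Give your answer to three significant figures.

Parallel bank: R_p = 1/(1/7.67 + 1/3.36) = 2.336 kΩ.
V_A = 20.9 × 2.336/28.44 = 1.717 V.
I(R2) = V_A / R2 = 1.717/3.36 = 0.5111 mA.

I ≈ 0.511 mA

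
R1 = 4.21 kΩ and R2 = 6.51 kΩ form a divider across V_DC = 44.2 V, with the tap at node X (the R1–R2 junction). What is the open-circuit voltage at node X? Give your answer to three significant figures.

V_th ≈ 26.8 V

V_th is the unloaded tap voltage: V_DC · R2/(R1+R2) = 44.2 × 0.6073 = 26.84 V.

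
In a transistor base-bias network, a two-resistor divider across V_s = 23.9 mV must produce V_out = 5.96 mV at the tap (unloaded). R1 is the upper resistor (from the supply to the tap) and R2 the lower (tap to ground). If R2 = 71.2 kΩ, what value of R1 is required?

R1 ≈ 214 kΩ

The divider ratio is R2/(R1+R2) = 5.96/23.9 = 0.2494.
So R1 = R2 · (V_s/V_out − 1) = 71.2 × (23.9/5.96 − 1) = 71.2 × 3.010 = 214.3 kΩ.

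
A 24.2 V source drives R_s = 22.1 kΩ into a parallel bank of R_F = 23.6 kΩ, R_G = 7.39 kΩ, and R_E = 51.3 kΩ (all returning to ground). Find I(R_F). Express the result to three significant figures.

I ≈ 0.191 mA

Combine the parallel branches: R_p = (1/23.6 + 1/7.39 + 1/51.3)⁻¹ = 5.071 kΩ.
V_A = 24.2 × 5.071/27.17 = 4.517 V.
I(R_F) = V_A / R_F = 4.517/23.6 = 0.1914 mA.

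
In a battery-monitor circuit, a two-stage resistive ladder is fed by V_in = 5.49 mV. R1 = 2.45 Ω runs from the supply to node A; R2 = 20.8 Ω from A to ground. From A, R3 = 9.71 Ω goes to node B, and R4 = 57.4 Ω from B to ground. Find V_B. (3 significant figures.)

The second stage (R3 + R4 = 67.11 Ω) loads node A in parallel with R2.
R2 ‖ (R3+R4) = 15.88 Ω.
V_A = 5.49 × 15.88/(2.45 + 15.88) = 4.756 mV.
Stage 2 is unloaded, so V_B = V_A · R4/(R3+R4) = 4.756 × 57.4/67.11 = 4.068 mV.

V_B ≈ 4.07 mV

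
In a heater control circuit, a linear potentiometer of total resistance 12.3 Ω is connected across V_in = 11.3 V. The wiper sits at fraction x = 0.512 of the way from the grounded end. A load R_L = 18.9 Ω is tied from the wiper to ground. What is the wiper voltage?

Split the track: R_lower = x·R_p = 6.298 Ω, R_upper = (1−x)·R_p = 6.002 Ω.
(x·R_p) ‖ R_L = 4.724 Ω.
V_out = 11.3 × 4.724/(6.002 + 4.724) = 4.976 V.

V_out ≈ 4.98 V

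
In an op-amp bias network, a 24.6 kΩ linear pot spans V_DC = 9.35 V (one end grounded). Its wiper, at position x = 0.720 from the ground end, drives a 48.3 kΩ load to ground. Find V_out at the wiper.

V_out ≈ 6.11 V

Lower segment x·R_p = 17.71 kΩ; upper segment (1−x)·R_p = 6.888 kΩ.
(x·R_p) ‖ R_L = 12.96 kΩ.
Loaded-divider output: V_out = 9.35 × 0.6530 = 6.105 V.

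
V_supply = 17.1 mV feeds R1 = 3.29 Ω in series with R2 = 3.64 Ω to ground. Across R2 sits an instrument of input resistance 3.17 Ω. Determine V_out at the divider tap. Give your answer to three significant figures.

V_out ≈ 5.81 mV

R2 ‖ R_L = (3.64 × 3.17)/(3.64 + 3.17) = 1.694 Ω.
Voltage divider with the loaded lower leg: V_out = 17.1 × 1.694/(3.29 + 1.694) = 17.1 × 0.3399 = 5.813 mV.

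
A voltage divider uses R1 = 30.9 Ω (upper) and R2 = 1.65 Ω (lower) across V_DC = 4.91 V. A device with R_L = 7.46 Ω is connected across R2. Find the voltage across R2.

The load sits in parallel with R2, giving an effective lower resistance R2' = R2·R_L/(R2+R_L) = 1.351 Ω.
Then V_out = V_DC · R2'/(R1 + R2') = 4.91 × 1.351/32.25 = 0.2057 V.
(Unloaded it would be 0.249 V; the load pulls it down.)

V_out ≈ 0.206 V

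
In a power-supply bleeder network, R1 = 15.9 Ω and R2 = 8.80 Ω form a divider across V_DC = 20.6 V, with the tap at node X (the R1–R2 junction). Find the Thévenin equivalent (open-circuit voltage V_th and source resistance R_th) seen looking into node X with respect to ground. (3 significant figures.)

V_th ≈ 7.34 V, R_th ≈ 5.66 Ω

With X open, the divider is unloaded: V_th = 20.6 × 8.80/24.70 = 7.339 V.
Looking into X with the source shorted: R_th = R1·R2/(R1+R2) = 15.90 × 8.80/24.70 = 5.665 Ω.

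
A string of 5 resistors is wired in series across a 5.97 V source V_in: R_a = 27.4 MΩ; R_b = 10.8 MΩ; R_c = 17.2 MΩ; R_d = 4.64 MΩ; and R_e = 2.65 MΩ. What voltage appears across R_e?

V ≈ 0.252 V

Total series resistance ΣR = 27.4 + 10.8 + 17.2 + 4.64 + 2.65 = 62.69 MΩ.
Voltage divider: V = V_in · (2.650 / 62.69) = 5.97 × 0.04227 = 0.2524 V.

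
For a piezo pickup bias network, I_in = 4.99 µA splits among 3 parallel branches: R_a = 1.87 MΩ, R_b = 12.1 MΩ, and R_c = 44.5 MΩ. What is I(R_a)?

Total conductance ΣG = 1/1.87 + 1/12.1 + 1/44.5 = 0.6399 (units of 1/MΩ).
Current divider: I(R_a) = I_in · G_k/ΣG = 4.99 × (0.5348/0.6399) = 4.99 × 0.8357 = 4.170 µA.

I ≈ 4.17 µA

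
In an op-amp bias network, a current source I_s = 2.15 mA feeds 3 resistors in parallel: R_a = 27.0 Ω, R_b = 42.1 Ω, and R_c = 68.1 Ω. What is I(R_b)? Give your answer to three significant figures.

I ≈ 0.677 mA

Total conductance ΣG = 1/27.0 + 1/42.1 + 1/68.1 = 0.07547 (units of 1/Ω).
Current divider: I(R_b) = I_s · G_k/ΣG = 2.15 × (0.02375/0.07547) = 2.15 × 0.3147 = 0.6766 mA.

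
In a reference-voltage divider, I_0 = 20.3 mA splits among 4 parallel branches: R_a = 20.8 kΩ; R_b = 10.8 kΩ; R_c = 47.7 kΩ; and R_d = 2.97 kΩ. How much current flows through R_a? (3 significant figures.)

I ≈ 1.96 mA

ΣG = 1/20.8 + 1/10.8 + 1/47.7 + 1/2.97 = 0.4983.
By the current-divider rule, I = I_0 · G_k/ΣG = 20.3 × 0.09648 = 1.958 mA.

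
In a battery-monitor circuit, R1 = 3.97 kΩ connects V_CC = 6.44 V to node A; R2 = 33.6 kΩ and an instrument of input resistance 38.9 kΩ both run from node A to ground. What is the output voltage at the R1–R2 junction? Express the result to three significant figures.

First combine the lower leg with the load: R2 ‖ R_L = 18.03 kΩ.
Now apply the divider: V_out = 6.44 × 0.8195 = 5.278 V.

V_out ≈ 5.28 V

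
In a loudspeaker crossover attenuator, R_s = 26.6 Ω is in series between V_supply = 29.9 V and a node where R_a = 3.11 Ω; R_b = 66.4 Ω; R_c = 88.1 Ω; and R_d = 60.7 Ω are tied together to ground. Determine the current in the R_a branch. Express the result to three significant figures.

Combine the parallel branches: R_p = (1/3.11 + 1/66.4 + 1/88.1 + 1/60.7)⁻¹ = 2.744 Ω.
Node voltage V_A = V_supply · R_p/(R_s + R_p) = 29.9 × 0.09351 = 2.796 V.
I(R_a) = V_A / R_a = 2.796/3.11 = 0.8990 A.

I ≈ 0.899 A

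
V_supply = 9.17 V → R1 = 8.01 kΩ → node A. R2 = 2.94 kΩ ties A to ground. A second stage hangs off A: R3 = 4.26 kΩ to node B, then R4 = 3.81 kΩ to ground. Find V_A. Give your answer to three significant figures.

V_A ≈ 1.94 V

Node A sees R2 in parallel with the series input of stage 2, R3 + R4 = 8.070 kΩ.
R2 ‖ (R3+R4) = 2.155 kΩ.
First divider: V_A = V_supply · 2.155/(8.01 + 2.155) = 1.944 V.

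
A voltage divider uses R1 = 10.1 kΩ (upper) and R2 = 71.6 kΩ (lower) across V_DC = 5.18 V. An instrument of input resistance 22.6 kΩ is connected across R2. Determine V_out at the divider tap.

First combine the lower leg with the load: R2 ‖ R_L = 17.18 kΩ.
Now apply the divider: V_out = 5.18 × 0.6297 = 3.262 V.

V_out ≈ 3.26 V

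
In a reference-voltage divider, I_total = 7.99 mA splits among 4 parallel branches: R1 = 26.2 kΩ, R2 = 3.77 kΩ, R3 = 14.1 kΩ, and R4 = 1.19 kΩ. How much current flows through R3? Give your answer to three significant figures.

ΣG = 1/26.2 + 1/3.77 + 1/14.1 + 1/1.19 = 1.215.
By the current-divider rule, I = I_total · G_k/ΣG = 7.99 × 0.05839 = 0.4665 mA.

I ≈ 0.467 mA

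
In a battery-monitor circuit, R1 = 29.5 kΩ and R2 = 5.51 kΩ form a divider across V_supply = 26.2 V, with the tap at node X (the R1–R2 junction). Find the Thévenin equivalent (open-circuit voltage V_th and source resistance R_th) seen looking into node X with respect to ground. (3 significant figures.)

Open-circuit (no load on X): V_th = V_supply · R2/(R1 + R2) = 26.2 × 5.51/(29.50 + 5.51) = 4.123 V.
Looking into X with the source shorted: R_th = R1·R2/(R1+R2) = 29.50 × 5.51/35.01 = 4.643 kΩ.

V_th ≈ 4.12 V, R_th ≈ 4.64 kΩ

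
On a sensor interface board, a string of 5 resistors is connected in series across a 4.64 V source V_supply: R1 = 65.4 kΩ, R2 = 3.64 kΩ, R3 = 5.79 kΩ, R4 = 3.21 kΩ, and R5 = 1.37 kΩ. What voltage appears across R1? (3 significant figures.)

V ≈ 3.82 V

Total series resistance ΣR = 65.4 + 3.64 + 5.79 + 3.21 + 1.37 = 79.41 kΩ.
Voltage divider: V = V_supply · (65.40 / 79.41) = 4.64 × 0.8236 = 3.821 V.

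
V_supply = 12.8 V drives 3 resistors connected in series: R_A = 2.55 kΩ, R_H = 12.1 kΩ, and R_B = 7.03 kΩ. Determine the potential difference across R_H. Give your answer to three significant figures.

V ≈ 7.14 V

ΣR = 2.55 + 12.1 + 7.03 = 21.68 kΩ.
Voltage divider: V = V_supply · (12.10 / 21.68) = 12.8 × 0.5581 = 7.144 V.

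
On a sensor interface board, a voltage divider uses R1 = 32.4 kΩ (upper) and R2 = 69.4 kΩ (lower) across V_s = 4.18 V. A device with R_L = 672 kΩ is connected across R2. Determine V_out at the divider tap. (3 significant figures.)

The load sits in parallel with R2, giving an effective lower resistance R2' = R2·R_L/(R2+R_L) = 62.90 kΩ.
Voltage divider with the loaded lower leg: V_out = 4.18 × 62.90/(32.4 + 62.90) = 4.18 × 0.6600 = 2.759 V.
(Unloaded it would be 2.85 V; the load pulls it down.)

V_out ≈ 2.76 V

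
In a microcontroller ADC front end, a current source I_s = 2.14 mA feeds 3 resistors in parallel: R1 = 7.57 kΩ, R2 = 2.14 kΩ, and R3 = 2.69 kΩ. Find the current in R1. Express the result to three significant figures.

I ≈ 0.291 mA

ΣG = 1/7.57 + 1/2.14 + 1/2.69 = 0.9711.
R1 takes the fraction G_k/ΣG = 0.1321/0.9711 = 0.1360, so I = 2.14 × 0.1360 = 0.2911 mA.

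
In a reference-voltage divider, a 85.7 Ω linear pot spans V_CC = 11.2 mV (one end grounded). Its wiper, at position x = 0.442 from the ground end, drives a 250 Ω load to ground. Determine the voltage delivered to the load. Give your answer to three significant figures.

The pot divides into 47.82 Ω above the wiper and 37.88 Ω below.
(x·R_p) ‖ R_L = 32.90 Ω.
Loaded-divider output: V_out = 11.2 × 0.4075 = 4.564 mV.
(Unloaded: V_out = x·V_CC = 4.95 mV.)

V_out ≈ 4.56 mV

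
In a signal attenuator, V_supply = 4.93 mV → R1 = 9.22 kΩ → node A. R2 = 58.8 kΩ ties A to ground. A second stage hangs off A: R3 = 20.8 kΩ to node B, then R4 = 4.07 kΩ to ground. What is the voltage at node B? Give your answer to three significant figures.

Node A sees R2 in parallel with the series input of stage 2, R3 + R4 = 24.87 kΩ.
R2 ‖ (R3+R4) = 17.48 kΩ.
First divider: V_A = V_supply · 17.48/(9.22 + 17.48) = 3.227 mV.
Stage 2 is unloaded, so V_B = V_A · R4/(R3+R4) = 3.227 × 4.07/24.87 = 0.5282 mV.

V_B ≈ 0.528 mV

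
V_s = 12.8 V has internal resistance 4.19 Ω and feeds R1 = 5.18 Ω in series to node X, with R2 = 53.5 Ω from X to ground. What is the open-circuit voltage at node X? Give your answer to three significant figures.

R1' = 4.19 + 5.18 = 9.370 Ω (source resistance + R1).
Open-circuit (no load on X): V_th = V_s · R2/(R1' + R2) = 12.8 × 53.5/(9.370 + 53.5) = 10.89 V.

V_th ≈ 10.9 V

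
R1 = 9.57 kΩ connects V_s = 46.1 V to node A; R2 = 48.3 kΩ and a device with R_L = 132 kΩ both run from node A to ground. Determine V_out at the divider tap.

First combine the lower leg with the load: R2 ‖ R_L = 35.36 kΩ.
Voltage divider with the loaded lower leg: V_out = 46.1 × 35.36/(9.57 + 35.36) = 46.1 × 0.7870 = 36.28 V.

V_out ≈ 36.3 V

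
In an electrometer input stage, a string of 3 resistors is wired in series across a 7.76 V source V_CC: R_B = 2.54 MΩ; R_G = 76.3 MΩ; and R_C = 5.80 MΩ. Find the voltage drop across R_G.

ΣR = 2.54 + 76.3 + 5.80 = 84.64 MΩ.
V = V_CC · R/ΣR = 7.76 × 0.9015 = 6.995 V.

V ≈ 7.00 V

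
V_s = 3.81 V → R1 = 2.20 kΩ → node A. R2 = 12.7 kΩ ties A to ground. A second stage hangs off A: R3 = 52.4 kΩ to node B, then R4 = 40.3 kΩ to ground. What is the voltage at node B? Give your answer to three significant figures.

Looking into the second stage from A: R3 + R4 = 92.70 kΩ appears in parallel with R2.
R2 ‖ (R3+R4) = 11.17 kΩ.
First divider: V_A = V_s · 11.17/(2.20 + 11.17) = 3.183 V.
Then the unloaded second divider: V_B = V_A × R4/(R3+R4) = 3.183 × 0.4347 = 1.384 V.

V_B ≈ 1.38 V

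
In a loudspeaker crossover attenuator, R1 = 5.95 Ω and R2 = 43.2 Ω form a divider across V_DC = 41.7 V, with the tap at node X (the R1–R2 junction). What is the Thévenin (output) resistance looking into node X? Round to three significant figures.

Zeroing V_DC shorts the top of R1 to ground, so R_th = R1 ‖ R2 = 5.230 Ω.

R_th ≈ 5.23 Ω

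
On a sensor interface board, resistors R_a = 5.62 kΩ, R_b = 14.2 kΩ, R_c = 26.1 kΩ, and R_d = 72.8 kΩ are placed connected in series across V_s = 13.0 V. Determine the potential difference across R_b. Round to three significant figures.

Total series resistance ΣR = 5.62 + 14.2 + 26.1 + 72.8 = 118.7 kΩ.
V = V_s · R/ΣR = 13.0 × 0.1196 = 1.555 V.

V ≈ 1.55 V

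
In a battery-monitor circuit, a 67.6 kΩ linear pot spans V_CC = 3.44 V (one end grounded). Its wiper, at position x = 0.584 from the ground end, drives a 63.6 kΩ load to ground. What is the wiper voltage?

The pot divides into 28.12 kΩ above the wiper and 39.48 kΩ below.
Lower segment in parallel with the load: 39.48 ‖ 63.6 = 24.36 kΩ.
Then V_out = V_CC · 24.36/(28.12 + 24.36) = 1.597 V.

V_out ≈ 1.60 V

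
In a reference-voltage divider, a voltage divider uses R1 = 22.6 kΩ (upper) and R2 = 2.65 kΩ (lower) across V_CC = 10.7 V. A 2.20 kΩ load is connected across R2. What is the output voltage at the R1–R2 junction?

First combine the lower leg with the load: R2 ‖ R_L = 1.202 kΩ.
Voltage divider with the loaded lower leg: V_out = 10.7 × 1.202/(22.6 + 1.202) = 10.7 × 0.05050 = 0.5404 V.

V_out ≈ 0.540 V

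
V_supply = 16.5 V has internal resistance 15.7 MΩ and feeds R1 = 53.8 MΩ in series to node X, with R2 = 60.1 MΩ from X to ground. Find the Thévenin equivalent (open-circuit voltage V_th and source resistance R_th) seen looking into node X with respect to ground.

V_th ≈ 7.65 V, R_th ≈ 32.2 MΩ

R1' = 15.7 + 53.8 = 69.50 MΩ (source resistance + R1).
Open-circuit (no load on X): V_th = V_supply · R2/(R1' + R2) = 16.5 × 60.1/(69.50 + 60.1) = 7.652 V.
With V_supply suppressed (replaced by a short), R_th = R1' ‖ R2 = (69.50 × 60.1)/(69.50 + 60.1) = 32.23 MΩ.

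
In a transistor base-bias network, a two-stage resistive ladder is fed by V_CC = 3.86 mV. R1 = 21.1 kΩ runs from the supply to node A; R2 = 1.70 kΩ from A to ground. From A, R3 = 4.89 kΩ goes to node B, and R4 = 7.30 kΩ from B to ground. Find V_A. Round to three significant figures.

Looking into the second stage from A: R3 + R4 = 12.19 kΩ appears in parallel with R2.
Effective lower resistance at A: R2 ‖ 12.19 = 1.492 kΩ.
So V_A = 3.86 × 0.06604 = 0.2549 mV.

V_A ≈ 0.255 mV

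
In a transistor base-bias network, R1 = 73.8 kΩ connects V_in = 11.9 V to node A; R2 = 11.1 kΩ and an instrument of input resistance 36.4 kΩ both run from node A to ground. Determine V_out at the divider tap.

The load sits in parallel with R2, giving an effective lower resistance R2' = R2·R_L/(R2+R_L) = 8.506 kΩ.
Voltage divider with the loaded lower leg: V_out = 11.9 × 8.506/(73.8 + 8.506) = 11.9 × 0.1033 = 1.230 V.
(Unloaded it would be 1.56 V; the load pulls it down.)

V_out ≈ 1.23 V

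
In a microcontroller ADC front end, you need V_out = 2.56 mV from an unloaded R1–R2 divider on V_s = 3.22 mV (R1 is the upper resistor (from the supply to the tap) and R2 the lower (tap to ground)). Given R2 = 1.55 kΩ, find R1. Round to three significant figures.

R1 ≈ 0.400 kΩ

The divider ratio is R2/(R1+R2) = 2.56/3.22 = 0.7950.
Rearranging, R1 = R2·(1−k)/k = 1.55 × 0.2578 = 0.3996 kΩ.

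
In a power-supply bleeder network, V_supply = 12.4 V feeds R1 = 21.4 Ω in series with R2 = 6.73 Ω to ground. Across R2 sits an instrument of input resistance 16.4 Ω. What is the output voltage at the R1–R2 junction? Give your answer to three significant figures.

The load sits in parallel with R2, giving an effective lower resistance R2' = R2·R_L/(R2+R_L) = 4.772 Ω.
Voltage divider with the loaded lower leg: V_out = 12.4 × 4.772/(21.4 + 4.772) = 12.4 × 0.1823 = 2.261 V.

V_out ≈ 2.26 V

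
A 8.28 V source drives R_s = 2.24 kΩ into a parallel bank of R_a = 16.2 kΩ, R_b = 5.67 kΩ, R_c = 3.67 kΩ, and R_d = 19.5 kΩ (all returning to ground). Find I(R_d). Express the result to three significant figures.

I ≈ 0.188 mA

Equivalent of the parallel group: R_p = 1.780 kΩ.
V_A by voltage divider: V_A = 8.28 × 1.780/(2.24 + 1.780) = 3.666 V.
Branch current I = V_A/R_d = 3.666/19.5 = 0.1880 mA.
(Equivalently: I_total = 2.060 mA, then current-divider fraction G_k/ΣG = 0.09127.)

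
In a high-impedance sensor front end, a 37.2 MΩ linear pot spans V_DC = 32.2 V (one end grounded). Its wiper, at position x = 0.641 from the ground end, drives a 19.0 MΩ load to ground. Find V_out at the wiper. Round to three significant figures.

V_out ≈ 14.2 V

Lower segment x·R_p = 23.85 MΩ; upper segment (1−x)·R_p = 13.35 MΩ.
(x·R_p) ‖ R_L = 10.57 MΩ.
Loaded-divider output: V_out = 32.2 × 0.4419 = 14.23 V.
(Unloaded: V_out = x·V_DC = 20.6 V.)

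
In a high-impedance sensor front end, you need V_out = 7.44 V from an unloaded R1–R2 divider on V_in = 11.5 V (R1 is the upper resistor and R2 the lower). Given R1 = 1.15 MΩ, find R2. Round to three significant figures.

V_out/V_in = R2/(R1+R2) = 0.6470.
Rearranging, R2 = R1·k/(1−k) = 1.15 × 1.833 = 2.107 MΩ.

R2 ≈ 2.11 MΩ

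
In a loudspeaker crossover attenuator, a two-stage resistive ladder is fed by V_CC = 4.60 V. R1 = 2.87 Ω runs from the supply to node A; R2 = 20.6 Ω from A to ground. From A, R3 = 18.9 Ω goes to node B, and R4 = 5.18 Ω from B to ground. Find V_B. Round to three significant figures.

V_B ≈ 0.786 V

Looking into the second stage from A: R3 + R4 = 24.08 Ω appears in parallel with R2.
Effective lower resistance at A: R2 ‖ 24.08 = 11.10 Ω.
First divider: V_A = V_CC · 11.10/(2.87 + 11.10) = 3.655 V.
V_B = V_A × 0.2151 = 0.7863 V.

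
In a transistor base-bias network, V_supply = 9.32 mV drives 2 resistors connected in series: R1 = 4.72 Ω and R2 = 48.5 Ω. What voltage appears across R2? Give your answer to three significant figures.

Series total: ΣR = 4.72 + 48.5 = 53.22 Ω.
V = V_supply · R/ΣR = 9.32 × 0.9113 = 8.493 mV.

V ≈ 8.49 mV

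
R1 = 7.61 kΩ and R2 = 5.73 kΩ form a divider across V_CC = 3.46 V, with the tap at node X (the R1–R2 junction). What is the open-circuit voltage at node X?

V_th ≈ 1.49 V

V_th is the unloaded tap voltage: V_CC · R2/(R1+R2) = 3.46 × 0.4295 = 1.486 V.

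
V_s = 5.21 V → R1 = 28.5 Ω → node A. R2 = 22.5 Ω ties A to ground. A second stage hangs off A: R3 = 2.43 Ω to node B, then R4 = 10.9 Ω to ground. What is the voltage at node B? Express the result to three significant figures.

V_B ≈ 0.967 V

Looking into the second stage from A: R3 + R4 = 13.33 Ω appears in parallel with R2.
Effective lower resistance at A: R2 ‖ 13.33 = 8.371 Ω.
So V_A = 5.21 × 0.2270 = 1.183 V.
V_B = V_A × 0.8177 = 0.9672 V.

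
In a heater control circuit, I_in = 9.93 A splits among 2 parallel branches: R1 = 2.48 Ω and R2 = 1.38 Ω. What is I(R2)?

I ≈ 6.38 A

Two-branch current divider: I_k = I_in · R_other/(R_1 + R_2).
So I = 9.93 × 2.48/3.860 = 6.380 A.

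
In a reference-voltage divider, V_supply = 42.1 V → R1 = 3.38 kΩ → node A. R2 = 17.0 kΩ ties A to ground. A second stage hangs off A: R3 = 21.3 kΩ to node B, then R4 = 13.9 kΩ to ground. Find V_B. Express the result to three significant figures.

V_B ≈ 12.8 V

Node A sees R2 in parallel with the series input of stage 2, R3 + R4 = 35.20 kΩ.
Effective lower resistance at A: R2 ‖ 35.20 = 11.46 kΩ.
First divider: V_A = V_supply · 11.46/(3.38 + 11.46) = 32.51 V.
Stage 2 is unloaded, so V_B = V_A · R4/(R3+R4) = 32.51 × 13.9/35.20 = 12.84 V.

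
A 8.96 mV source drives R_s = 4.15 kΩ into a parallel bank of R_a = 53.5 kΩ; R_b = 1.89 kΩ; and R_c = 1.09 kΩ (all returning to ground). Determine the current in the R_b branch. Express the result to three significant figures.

I ≈ 0.670 µA

Combine the parallel branches: R_p = (1/53.5 + 1/1.89 + 1/1.09)⁻¹ = 0.6825 kΩ.
V_A by voltage divider: V_A = 8.96 × 0.6825/(4.15 + 0.6825) = 1.265 mV.
I(R_b) = V_A / R_b = 1.265/1.89 = 0.6695 µA.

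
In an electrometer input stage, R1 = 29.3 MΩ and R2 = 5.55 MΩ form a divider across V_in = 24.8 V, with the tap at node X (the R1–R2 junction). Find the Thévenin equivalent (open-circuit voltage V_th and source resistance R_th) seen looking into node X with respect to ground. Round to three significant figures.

V_th ≈ 3.95 V, R_th ≈ 4.67 MΩ

Open-circuit (no load on X): V_th = V_in · R2/(R1 + R2) = 24.8 × 5.55/(29.30 + 5.55) = 3.949 V.
Zeroing V_in shorts the top of R1 to ground, so R_th = R1 ‖ R2 = 4.666 MΩ.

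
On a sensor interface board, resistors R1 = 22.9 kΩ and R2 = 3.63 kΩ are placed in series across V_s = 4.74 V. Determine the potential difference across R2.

V ≈ 0.649 V

Series total: ΣR = 22.9 + 3.63 = 26.53 kΩ.
V = V_s · R/ΣR = 4.74 × 0.1368 = 0.6486 V.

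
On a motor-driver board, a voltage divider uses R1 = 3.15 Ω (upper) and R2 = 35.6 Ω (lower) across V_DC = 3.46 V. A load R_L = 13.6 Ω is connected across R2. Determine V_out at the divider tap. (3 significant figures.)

The load sits in parallel with R2, giving an effective lower resistance R2' = R2·R_L/(R2+R_L) = 9.841 Ω.
Now apply the divider: V_out = 3.46 × 0.7575 = 2.621 V.
(Unloaded it would be 3.18 V; the load pulls it down.)

V_out ≈ 2.62 V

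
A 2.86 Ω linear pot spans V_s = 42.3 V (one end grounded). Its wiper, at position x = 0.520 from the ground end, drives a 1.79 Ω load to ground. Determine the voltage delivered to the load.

V_out ≈ 15.7 V

Lower segment x·R_p = 1.487 Ω; upper segment (1−x)·R_p = 1.373 Ω.
(x·R_p) ‖ R_L = 0.8123 Ω.
Then V_out = V_s · 0.8123/(1.373 + 0.8123) = 15.72 V.
(Unloaded: V_out = x·V_s = 22.0 V.)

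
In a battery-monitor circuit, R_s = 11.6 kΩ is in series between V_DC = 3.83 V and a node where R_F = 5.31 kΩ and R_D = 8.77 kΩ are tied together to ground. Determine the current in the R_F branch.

I ≈ 0.160 mA

Parallel bank: R_p = 1/(1/5.31 + 1/8.77) = 3.307 kΩ.
V_A by voltage divider: V_A = 3.83 × 3.307/(11.6 + 3.307) = 0.8497 V.
Branch current I = V_A/R_F = 0.8497/5.31 = 0.1600 mA.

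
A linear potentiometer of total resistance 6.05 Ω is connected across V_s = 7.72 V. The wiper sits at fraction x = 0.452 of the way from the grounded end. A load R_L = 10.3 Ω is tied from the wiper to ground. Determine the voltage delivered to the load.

Split the track: R_lower = x·R_p = 2.735 Ω, R_upper = (1−x)·R_p = 3.315 Ω.
(x·R_p) ‖ R_L = 2.161 Ω.
Loaded-divider output: V_out = 7.72 × 0.3946 = 3.046 V.

V_out ≈ 3.05 V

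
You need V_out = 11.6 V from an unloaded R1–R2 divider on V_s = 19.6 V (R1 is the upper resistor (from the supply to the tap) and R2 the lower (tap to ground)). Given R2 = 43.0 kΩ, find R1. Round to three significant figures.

Required fraction k = V_out/V_s = 0.5918.
So R1 = R2 · (V_s/V_out − 1) = 43.0 × (19.6/11.6 − 1) = 43.0 × 0.6897 = 29.66 kΩ.

R1 ≈ 29.7 kΩ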